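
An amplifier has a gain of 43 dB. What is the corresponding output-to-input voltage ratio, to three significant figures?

Voltage ratio = 10^(dB/20).
10^(43/20) = 10^(2.150) = 141.

141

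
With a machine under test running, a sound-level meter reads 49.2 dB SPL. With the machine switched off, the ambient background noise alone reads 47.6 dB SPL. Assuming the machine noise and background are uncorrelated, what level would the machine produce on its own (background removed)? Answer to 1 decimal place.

44.1 dB SPL

Background correction is a power subtraction:
L_src = 10·log₁₀(10^(49.2/10) − 10^(47.6/10)) = 10·log₁₀(25630) = 44.1 dB SPL.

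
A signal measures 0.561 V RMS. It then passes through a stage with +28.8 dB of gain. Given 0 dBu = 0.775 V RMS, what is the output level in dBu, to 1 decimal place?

Input level: 20·log₁₀(0.561/0.775) = -2.81 dBu.
Output: -2.81 + 28.8 = +26.0 dBu.

+26.0 dBu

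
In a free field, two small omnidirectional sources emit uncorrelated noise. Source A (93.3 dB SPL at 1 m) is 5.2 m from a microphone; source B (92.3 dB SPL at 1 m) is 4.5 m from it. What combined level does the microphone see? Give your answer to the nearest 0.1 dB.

82.1 dB SPL

At the listener: L_A = 93.3 − 20·log₁₀(5.2) = 78.98 dB; L_B = 92.3 − 20·log₁₀(4.5) = 79.24 dB.
Combined: 10·log₁₀(10^(78.98/10)+10^(79.24/10)) = 82.1 dB SPL.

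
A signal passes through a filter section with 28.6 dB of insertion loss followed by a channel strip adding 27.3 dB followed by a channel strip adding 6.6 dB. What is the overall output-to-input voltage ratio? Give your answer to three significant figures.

1.84

Net gain = (−28.6) + 27.3 + 6.6 = 5.3 dB.
Voltage ratio = 10^(5.3/20) = 1.84.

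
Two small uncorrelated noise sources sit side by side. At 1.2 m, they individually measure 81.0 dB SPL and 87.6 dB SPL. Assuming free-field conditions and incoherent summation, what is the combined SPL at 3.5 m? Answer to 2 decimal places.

79.16 dB SPL

Combined at 1.2 m: 10·log₁₀(10^(81.0/10)+10^(87.6/10)) = 88.459 dB SPL.
Then apply −20·log₁₀(3.5/1.2) = -9.298 dB → 79.16 dB SPL.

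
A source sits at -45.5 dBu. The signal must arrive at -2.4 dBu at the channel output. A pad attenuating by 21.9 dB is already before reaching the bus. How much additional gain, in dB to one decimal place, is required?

65.0 dB

The required make-up gain is the shortfall in the dB sum.
G = -2.4 − (-45.5) + 21.9 = 65.0 dB.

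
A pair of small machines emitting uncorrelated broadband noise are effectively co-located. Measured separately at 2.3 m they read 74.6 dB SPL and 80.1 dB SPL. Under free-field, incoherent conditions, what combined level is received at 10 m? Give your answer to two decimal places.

Combined at 2.3 m: 10·log₁₀(10^(74.6/10)+10^(80.1/10)) = 81.178 dB SPL.
Then apply −20·log₁₀(10/2.3) = -12.765 dB → 68.41 dB SPL.

68.41 dB SPL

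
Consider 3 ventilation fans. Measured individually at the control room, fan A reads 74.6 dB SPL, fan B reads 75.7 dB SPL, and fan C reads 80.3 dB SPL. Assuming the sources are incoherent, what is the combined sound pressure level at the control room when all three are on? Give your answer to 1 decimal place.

82.4 dB SPL

Add the sources as powers (linear), then convert back to dB:
L_total = 10·log₁₀(10^(74.6/10) + 10^(75.7/10) + 10^(80.3/10)) = 10·log₁₀(173100000) = 82.4 dB SPL.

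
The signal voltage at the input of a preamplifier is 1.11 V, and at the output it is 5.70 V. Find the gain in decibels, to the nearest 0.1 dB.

14.2 dB

For a voltage ratio, dB = 20·log₁₀(V₂/V₁).
20·log₁₀(5.70/1.11) = 20·log₁₀(5.135) = 14.2 dB.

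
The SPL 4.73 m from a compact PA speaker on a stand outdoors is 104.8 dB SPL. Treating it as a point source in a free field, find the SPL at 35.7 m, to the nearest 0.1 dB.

Inverse-square spreading gives ΔL = −20·log₁₀(d₂/d₁).
ΔL = −20·log₁₀(35.7/4.73) = -17.56 dB, so L₂ = 104.8 + (-17.56) = 87.2 dB SPL.

87.2 dB SPL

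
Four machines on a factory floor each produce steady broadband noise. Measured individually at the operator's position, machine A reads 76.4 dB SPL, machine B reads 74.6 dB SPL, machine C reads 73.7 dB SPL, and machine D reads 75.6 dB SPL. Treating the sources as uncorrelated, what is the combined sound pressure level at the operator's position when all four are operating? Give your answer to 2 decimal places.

81.21 dB SPL

Add the sources as powers (linear), then convert back to dB:
L_total = 10·log₁₀(10^(76.4/10) + 10^(74.6/10) + 10^(73.7/10) + 10^(75.6/10)) = 10·log₁₀(132200000) = 81.21 dB SPL.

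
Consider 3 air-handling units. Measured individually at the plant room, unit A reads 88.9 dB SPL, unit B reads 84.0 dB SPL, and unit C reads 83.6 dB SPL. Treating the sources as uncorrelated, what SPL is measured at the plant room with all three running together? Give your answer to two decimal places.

Add the sources as powers (linear), then convert back to dB:
L_total = 10·log₁₀(10^(88.9/10) + 10^(84.0/10) + 10^(83.6/10)) = 10·log₁₀(1257000000) = 90.99 dB SPL.

90.99 dB SPL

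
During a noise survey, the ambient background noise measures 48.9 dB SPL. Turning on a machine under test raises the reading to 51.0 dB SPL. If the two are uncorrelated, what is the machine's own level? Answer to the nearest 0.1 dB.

46.8 dB SPL

Background correction is a power subtraction:
L_src = 10·log₁₀(10^(51.0/10) − 10^(48.9/10)) = 10·log₁₀(48270) = 46.8 dB SPL.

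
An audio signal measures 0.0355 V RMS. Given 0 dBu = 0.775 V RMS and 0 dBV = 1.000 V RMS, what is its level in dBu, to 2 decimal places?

dBu = 20·log₁₀(V / 0.775 V).
20·log₁₀(0.0355/0.775) = -26.78 dBu.

-26.78 dBu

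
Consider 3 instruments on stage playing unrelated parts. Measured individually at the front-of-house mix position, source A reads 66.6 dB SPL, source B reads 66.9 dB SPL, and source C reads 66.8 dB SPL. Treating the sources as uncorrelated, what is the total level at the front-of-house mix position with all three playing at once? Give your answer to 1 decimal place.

71.5 dB SPL

Uncorrelated sources add in intensity (power), not in dB.
L_total = 10·log₁₀(10^(66.6/10) + 10^(66.9/10) + 10^(66.8/10)) = 10·log₁₀(14250000) = 71.5 dB SPL.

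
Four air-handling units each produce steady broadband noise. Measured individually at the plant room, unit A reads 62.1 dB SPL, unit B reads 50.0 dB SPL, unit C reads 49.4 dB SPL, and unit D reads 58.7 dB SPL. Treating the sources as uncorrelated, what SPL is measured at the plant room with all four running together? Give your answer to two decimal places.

64.07 dB SPL

Add the sources as powers (linear), then convert back to dB:
L_total = 10·log₁₀(10^(62.1/10) + 10^(50.0/10) + 10^(49.4/10) + 10^(58.7/10)) = 10·log₁₀(2550000) = 64.07 dB SPL.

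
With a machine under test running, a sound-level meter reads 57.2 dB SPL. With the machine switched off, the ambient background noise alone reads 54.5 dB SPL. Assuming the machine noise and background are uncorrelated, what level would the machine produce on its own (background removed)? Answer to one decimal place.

53.9 dB SPL

Background correction is a power subtraction:
L_src = 10·log₁₀(10^(57.2/10) − 10^(54.5/10)) = 10·log₁₀(243000) = 53.9 dB SPL.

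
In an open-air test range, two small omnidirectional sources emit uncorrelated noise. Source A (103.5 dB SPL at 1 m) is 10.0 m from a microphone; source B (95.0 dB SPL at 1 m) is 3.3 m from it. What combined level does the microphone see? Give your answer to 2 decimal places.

87.11 dB SPL

At the listener: L_A = 103.5 − 20·log₁₀(10.0) = 83.500 dB; L_B = 95.0 − 20·log₁₀(3.3) = 84.630 dB.
Combined: 10·log₁₀(10^(83.500/10)+10^(84.630/10)) = 87.11 dB SPL.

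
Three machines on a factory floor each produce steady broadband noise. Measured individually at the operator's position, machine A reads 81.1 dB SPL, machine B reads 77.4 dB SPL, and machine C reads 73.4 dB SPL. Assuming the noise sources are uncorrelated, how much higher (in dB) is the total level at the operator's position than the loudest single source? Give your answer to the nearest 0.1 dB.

Add the sources as powers (linear), then convert back to dB:
L_total = 10·log₁₀(10^(81.1/10) + 10^(77.4/10) + 10^(73.4/10)) = 83.13 dB SPL.
Excess over the loudest (81.1 dB): 83.13 − 81.1 = 2.0 dB.

2.0 dB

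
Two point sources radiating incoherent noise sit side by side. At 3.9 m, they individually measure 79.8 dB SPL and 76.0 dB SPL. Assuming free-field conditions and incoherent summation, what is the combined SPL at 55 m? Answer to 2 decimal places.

58.33 dB SPL

Combined at 3.9 m: 10·log₁₀(10^(79.8/10)+10^(76.0/10)) = 81.313 dB SPL.
Then apply −20·log₁₀(55/3.9) = -22.986 dB → 58.33 dB SPL.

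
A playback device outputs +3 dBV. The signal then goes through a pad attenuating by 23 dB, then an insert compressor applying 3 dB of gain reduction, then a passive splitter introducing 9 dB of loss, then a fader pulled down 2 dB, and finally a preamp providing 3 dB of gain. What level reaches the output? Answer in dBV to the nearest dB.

In dB, series stages simply add:
+3 − 23 − 3 − 9 − 2 + 3 = -31 dBV.

-31 dBV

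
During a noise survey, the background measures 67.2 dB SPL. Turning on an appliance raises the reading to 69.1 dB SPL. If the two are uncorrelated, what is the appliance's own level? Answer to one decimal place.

64.6 dB SPL

Remove the background by subtracting linear intensities:
L_src = 10·log₁₀(10^(69.1/10) − 10^(67.2/10)) = 10·log₁₀(2880000) = 64.6 dB SPL.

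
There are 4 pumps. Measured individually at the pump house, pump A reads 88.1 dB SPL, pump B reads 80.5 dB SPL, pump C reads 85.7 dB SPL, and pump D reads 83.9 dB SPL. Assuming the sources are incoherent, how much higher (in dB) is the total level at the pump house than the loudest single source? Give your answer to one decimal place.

3.3 dB

Incoherent sources sum as intensities:
L_total = 10·log₁₀(10^(88.1/10) + 10^(80.5/10) + 10^(85.7/10) + 10^(83.9/10)) = 91.38 dB SPL.
Excess over the loudest (88.1 dB): 91.38 − 88.1 = 3.3 dB.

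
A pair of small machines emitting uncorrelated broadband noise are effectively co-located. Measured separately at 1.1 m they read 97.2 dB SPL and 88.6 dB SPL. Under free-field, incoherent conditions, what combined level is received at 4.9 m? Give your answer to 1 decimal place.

84.8 dB SPL

Combined at 1.1 m: 10·log₁₀(10^(97.2/10)+10^(88.6/10)) = 97.76 dB SPL.
Then apply −20·log₁₀(4.9/1.1) = -12.98 dB → 84.8 dB SPL.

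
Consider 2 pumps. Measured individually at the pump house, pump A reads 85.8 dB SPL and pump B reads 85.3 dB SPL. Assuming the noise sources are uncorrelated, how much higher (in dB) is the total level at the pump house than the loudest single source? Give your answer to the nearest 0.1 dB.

Incoherent sources sum as intensities:
L_total = 10·log₁₀(10^(85.8/10) + 10^(85.3/10)) = 88.57 dB SPL.
Excess over the loudest (85.8 dB): 88.57 − 85.8 = 2.8 dB.

2.8 dB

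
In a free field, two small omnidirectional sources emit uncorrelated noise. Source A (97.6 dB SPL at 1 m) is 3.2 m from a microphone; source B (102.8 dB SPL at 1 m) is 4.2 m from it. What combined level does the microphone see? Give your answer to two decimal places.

92.15 dB SPL

At the listener: L_A = 97.6 − 20·log₁₀(3.2) = 87.497 dB; L_B = 102.8 − 20·log₁₀(4.2) = 90.335 dB.
Combined: 10·log₁₀(10^(87.497/10)+10^(90.335/10)) = 92.15 dB SPL.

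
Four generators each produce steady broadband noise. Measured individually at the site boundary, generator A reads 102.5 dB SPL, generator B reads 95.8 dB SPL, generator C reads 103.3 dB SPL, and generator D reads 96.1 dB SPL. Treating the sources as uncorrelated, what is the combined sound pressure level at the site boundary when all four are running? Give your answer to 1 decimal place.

106.7 dB SPL

Incoherent sources sum as intensities:
L_total = 10·log₁₀(10^(102.5/10) + 10^(95.8/10) + 10^(103.3/10) + 10^(96.1/10)) = 10·log₁₀(47038000000) = 106.7 dB SPL.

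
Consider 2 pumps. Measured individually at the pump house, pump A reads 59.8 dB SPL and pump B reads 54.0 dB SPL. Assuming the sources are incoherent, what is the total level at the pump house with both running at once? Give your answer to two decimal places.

Uncorrelated sources add in intensity (power), not in dB.
L_total = 10·log₁₀(10^(59.8/10) + 10^(54.0/10)) = 10·log₁₀(1206000) = 60.81 dB SPL.

60.81 dB SPL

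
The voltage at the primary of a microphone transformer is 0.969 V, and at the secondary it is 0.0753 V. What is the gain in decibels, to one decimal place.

Voltage is an amplitude quantity, so gain = 20·log₁₀(V_out/V_in).
20·log₁₀(0.0753/0.969) = 20·log₁₀(0.07771) = -22.2 dB.

-22.2 dB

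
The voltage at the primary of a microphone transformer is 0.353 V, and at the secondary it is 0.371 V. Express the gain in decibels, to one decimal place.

For a voltage ratio, dB = 20·log₁₀(V₂/V₁).
20·log₁₀(0.371/0.353) = 20·log₁₀(1.051) = 0.4 dB.

0.4 dB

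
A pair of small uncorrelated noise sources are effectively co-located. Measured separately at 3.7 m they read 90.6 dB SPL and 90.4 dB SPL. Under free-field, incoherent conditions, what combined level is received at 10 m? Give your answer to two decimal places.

Combined at 3.7 m: 10·log₁₀(10^(90.6/10)+10^(90.4/10)) = 93.511 dB SPL.
Then apply −20·log₁₀(10/3.7) = -8.636 dB → 84.88 dB SPL.

84.88 dB SPL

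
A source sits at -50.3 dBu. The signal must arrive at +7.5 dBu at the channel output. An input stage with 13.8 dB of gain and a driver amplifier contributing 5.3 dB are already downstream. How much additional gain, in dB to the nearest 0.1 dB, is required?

38.7 dB

The required make-up gain is the shortfall in the dB sum.
G = +7.5 − (-50.3) − 13.8 − 5.3 = 38.7 dB.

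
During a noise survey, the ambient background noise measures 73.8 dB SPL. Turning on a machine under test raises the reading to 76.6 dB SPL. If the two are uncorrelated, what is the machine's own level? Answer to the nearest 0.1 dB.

73.4 dB SPL

Remove the background by subtracting linear intensities:
L_src = 10·log₁₀(10^(76.6/10) − 10^(73.8/10)) = 10·log₁₀(21720000) = 73.4 dB SPL.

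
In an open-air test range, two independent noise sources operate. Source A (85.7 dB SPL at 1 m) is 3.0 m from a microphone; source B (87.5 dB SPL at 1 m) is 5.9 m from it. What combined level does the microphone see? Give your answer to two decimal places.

At the listener: L_A = 85.7 − 20·log₁₀(3.0) = 76.158 dB; L_B = 87.5 − 20·log₁₀(5.9) = 72.083 dB.
Combined: 10·log₁₀(10^(76.158/10)+10^(72.083/10)) = 77.59 dB SPL.

77.59 dB SPL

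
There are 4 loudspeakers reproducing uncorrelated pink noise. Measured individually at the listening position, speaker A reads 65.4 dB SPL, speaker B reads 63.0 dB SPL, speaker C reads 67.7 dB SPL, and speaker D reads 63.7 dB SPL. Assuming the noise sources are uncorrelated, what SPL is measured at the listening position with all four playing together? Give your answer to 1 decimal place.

Add the sources as powers (linear), then convert back to dB:
L_total = 10·log₁₀(10^(65.4/10) + 10^(63.0/10) + 10^(67.7/10) + 10^(63.7/10)) = 10·log₁₀(13700000) = 71.4 dB SPL.

71.4 dB SPL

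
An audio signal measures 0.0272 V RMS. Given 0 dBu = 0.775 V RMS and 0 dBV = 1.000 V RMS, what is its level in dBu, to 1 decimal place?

-29.1 dBu

dBu = 20·log₁₀(V / 0.775 V).
20·log₁₀(0.0272/0.775) = -29.1 dBu.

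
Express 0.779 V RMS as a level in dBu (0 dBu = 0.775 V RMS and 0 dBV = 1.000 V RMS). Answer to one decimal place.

dBu = 20·log₁₀(V / 0.775 V).
20·log₁₀(0.779/0.775) = 0.0 dBu.

0.0 dBu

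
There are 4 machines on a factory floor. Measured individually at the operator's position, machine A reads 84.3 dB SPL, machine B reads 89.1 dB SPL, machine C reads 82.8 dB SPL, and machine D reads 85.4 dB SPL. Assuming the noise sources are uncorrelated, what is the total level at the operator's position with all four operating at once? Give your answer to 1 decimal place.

Incoherent sources sum as intensities:
L_total = 10·log₁₀(10^(84.3/10) + 10^(89.1/10) + 10^(82.8/10) + 10^(85.4/10)) = 10·log₁₀(1619000000) = 92.1 dB SPL.

92.1 dB SPL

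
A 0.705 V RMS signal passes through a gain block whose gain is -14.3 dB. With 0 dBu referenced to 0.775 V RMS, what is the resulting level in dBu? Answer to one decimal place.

Input level: 20·log₁₀(0.705/0.775) = -0.82 dBu.
Output: -0.82 − 14.3 = -15.1 dBu.

-15.1 dBu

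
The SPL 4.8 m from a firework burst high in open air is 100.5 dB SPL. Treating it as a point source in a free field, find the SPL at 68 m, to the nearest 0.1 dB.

77.5 dB SPL

For a point source in a free field, ΔL = −20·log₁₀(d₂/d₁).
ΔL = −20·log₁₀(68/4.8) = -23.03 dB, so L₂ = 100.5 + (-23.03) = 77.5 dB SPL.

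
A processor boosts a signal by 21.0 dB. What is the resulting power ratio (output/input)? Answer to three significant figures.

126

Power ratio = 10^(dB/10).
10^(21.0/10) = 10^(2.100) = 126.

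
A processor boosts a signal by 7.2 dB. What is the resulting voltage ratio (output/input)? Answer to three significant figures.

Voltage ratio = 10^(dB/20).
10^(7.2/20) = 10^(0.3600) = 2.29.

2.29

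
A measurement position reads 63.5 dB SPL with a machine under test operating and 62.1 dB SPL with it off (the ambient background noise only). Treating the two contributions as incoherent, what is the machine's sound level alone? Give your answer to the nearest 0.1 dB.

Remove the background by subtracting linear intensities:
L_src = 10·log₁₀(10^(63.5/10) − 10^(62.1/10)) = 10·log₁₀(616900) = 57.9 dB SPL.

57.9 dB SPL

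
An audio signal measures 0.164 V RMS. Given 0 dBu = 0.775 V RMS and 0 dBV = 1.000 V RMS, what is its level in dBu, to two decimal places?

dBu = 20·log₁₀(V / 0.775 V).
20·log₁₀(0.164/0.775) = -13.49 dBu.

-13.49 dBu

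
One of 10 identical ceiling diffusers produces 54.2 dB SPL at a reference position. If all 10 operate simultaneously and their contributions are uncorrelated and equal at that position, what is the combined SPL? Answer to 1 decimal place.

64.2 dB SPL

10 equal incoherent sources raise the level by 10·log₁₀(10) = 10.00 dB.
L_total = 54.2 + 10.00 = 64.2 dB SPL.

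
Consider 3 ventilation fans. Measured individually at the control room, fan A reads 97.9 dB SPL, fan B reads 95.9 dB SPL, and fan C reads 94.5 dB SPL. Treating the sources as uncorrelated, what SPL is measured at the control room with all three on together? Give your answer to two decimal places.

101.10 dB SPL

Uncorrelated sources add in intensity (power), not in dB.
L_total = 10·log₁₀(10^(97.9/10) + 10^(95.9/10) + 10^(94.5/10)) = 10·log₁₀(12875000000) = 101.10 dB SPL.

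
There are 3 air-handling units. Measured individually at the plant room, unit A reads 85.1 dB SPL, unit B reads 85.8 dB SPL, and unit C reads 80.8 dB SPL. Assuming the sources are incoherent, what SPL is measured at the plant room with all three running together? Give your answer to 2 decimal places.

Uncorrelated sources add in intensity (power), not in dB.
L_total = 10·log₁₀(10^(85.1/10) + 10^(85.8/10) + 10^(80.8/10)) = 10·log₁₀(824000000) = 89.16 dB SPL.

89.16 dB SPL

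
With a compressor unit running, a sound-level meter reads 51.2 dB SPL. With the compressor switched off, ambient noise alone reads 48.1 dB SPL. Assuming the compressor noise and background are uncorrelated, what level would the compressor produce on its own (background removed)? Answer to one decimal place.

48.3 dB SPL

Remove the background by subtracting linear intensities:
L_src = 10·log₁₀(10^(51.2/10) − 10^(48.1/10)) = 10·log₁₀(67260) = 48.3 dB SPL.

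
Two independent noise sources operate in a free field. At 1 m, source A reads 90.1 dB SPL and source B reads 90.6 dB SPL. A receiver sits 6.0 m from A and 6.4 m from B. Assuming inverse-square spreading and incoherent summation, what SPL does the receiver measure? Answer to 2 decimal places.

At the listener: L_A = 90.1 − 20·log₁₀(6.0) = 74.537 dB; L_B = 90.6 − 20·log₁₀(6.4) = 74.476 dB.
Combined: 10·log₁₀(10^(74.537/10)+10^(74.476/10)) = 77.52 dB SPL.

77.52 dB SPL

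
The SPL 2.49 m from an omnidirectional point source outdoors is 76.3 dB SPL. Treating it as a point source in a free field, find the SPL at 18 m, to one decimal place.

59.1 dB SPL

Inverse-square spreading gives ΔL = −20·log₁₀(d₂/d₁).
ΔL = −20·log₁₀(18/2.49) = -17.18 dB, so L₂ = 76.3 + (-17.18) = 59.1 dB SPL.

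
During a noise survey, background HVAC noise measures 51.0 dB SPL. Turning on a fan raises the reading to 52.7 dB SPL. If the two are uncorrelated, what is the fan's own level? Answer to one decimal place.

Remove the background by subtracting linear intensities:
L_src = 10·log₁₀(10^(52.7/10) − 10^(51.0/10)) = 10·log₁₀(60320) = 47.8 dB SPL.

47.8 dB SPL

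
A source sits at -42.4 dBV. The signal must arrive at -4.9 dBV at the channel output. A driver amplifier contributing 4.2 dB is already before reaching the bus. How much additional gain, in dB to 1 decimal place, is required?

33.3 dB

The required make-up gain is the shortfall in the dB sum.
G = -4.9 − (-42.4) − 4.2 = 33.3 dB.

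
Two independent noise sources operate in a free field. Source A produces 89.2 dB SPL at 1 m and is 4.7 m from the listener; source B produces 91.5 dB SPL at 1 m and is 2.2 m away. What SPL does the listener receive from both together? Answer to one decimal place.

85.2 dB SPL

At the listener: L_A = 89.2 − 20·log₁₀(4.7) = 75.76 dB; L_B = 91.5 − 20·log₁₀(2.2) = 84.65 dB.
Combined: 10·log₁₀(10^(75.76/10)+10^(84.65/10)) = 85.2 dB SPL.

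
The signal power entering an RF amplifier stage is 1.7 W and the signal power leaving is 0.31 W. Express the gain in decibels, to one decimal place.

-7.4 dB

Power ratio → dB uses the 10·log₁₀ form:
10·log₁₀(0.31/1.7) = 10·log₁₀(0.1824) = -7.4 dB.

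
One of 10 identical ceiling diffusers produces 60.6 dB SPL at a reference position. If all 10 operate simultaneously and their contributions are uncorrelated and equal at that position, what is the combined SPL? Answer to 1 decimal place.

70.6 dB SPL

10 equal incoherent sources raise the level by 10·log₁₀(10) = 10.00 dB.
L_total = 60.6 + 10.00 = 70.6 dB SPL.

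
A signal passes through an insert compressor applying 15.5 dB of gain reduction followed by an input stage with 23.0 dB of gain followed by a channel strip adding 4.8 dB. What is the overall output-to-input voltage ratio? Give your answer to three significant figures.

4.12

Net gain = (−15.5) + 23.0 + 4.8 = 12.3 dB.
Voltage ratio = 10^(12.3/20) = 4.12.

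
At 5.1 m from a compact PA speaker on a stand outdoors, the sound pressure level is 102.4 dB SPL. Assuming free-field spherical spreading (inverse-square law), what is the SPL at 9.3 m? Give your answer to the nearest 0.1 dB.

Free-field point source: level drops by 20·log₁₀ of the distance ratio.
ΔL = −20·log₁₀(9.3/5.1) = -5.22 dB, so L₂ = 102.4 + (-5.22) = 97.2 dB SPL.

97.2 dB SPL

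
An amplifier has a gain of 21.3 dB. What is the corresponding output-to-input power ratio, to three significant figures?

135

Power ratio = 10^(dB/10).
10^(21.3/10) = 10^(2.130) = 135.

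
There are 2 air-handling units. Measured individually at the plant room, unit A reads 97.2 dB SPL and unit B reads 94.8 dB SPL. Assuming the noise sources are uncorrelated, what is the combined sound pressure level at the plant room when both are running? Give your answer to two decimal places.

Add the sources as powers (linear), then convert back to dB:
L_total = 10·log₁₀(10^(97.2/10) + 10^(94.8/10)) = 10·log₁₀(8268000000) = 99.17 dB SPL.

99.17 dB SPL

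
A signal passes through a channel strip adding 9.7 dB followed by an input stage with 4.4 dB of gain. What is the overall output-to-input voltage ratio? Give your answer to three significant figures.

Net gain = 9.7 + 4.4 = 14.1 dB.
Voltage ratio = 10^(14.1/20) = 5.07.

5.07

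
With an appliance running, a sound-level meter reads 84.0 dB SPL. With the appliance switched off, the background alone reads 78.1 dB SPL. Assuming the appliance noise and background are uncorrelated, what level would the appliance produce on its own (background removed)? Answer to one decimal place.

Background correction is a power subtraction:
L_src = 10·log₁₀(10^(84.0/10) − 10^(78.1/10)) = 10·log₁₀(186600000) = 82.7 dB SPL.

82.7 dB SPL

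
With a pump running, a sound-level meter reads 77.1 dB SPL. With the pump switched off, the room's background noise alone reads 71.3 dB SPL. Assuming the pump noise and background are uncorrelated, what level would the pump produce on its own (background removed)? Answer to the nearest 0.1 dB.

Background correction is a power subtraction:
L_src = 10·log₁₀(10^(77.1/10) − 10^(71.3/10)) = 10·log₁₀(37800000) = 75.8 dB SPL.

75.8 dB SPL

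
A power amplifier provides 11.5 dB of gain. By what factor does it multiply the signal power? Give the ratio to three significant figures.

14.1

Power ratio = 10^(dB/10).
10^(11.5/10) = 10^(1.150) = 14.1.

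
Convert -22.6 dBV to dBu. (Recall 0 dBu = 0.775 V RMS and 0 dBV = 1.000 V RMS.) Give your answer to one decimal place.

The offset between the scales is 20·log₁₀(0.775/1.000) = −2.214 dB.
So dBu = -22.6 + 2.214 = -20.4 dBu.

-20.4 dBu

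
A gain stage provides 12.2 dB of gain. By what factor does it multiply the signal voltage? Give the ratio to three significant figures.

Voltage ratio = 10^(dB/20).
10^(12.2/20) = 10^(0.6100) = 4.07.

4.07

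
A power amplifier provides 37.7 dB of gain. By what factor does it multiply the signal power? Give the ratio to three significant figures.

5890

Power ratio = 10^(dB/10).
10^(37.7/10) = 10^(3.770) = 5890.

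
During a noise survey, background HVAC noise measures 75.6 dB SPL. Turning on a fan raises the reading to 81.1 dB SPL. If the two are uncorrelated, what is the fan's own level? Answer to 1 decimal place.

Subtract intensities: L_src = 10·log₁₀(10^(L_total/10) − 10^(L_bg/10)).
L_src = 10·log₁₀(10^(81.1/10) − 10^(75.6/10)) = 10·log₁₀(92520000) = 79.7 dB SPL.

79.7 dB SPL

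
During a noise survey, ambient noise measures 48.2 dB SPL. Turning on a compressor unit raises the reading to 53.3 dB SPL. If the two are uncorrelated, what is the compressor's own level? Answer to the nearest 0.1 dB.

Subtract intensities: L_src = 10·log₁₀(10^(L_total/10) − 10^(L_bg/10)).
L_src = 10·log₁₀(10^(53.3/10) − 10^(48.2/10)) = 10·log₁₀(147700) = 51.7 dB SPL.

51.7 dB SPL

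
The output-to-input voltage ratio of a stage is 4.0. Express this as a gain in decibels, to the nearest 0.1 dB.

Voltage is an amplitude quantity, so gain = 20·log₁₀(V_out/V_in).
20·log₁₀(4.0) = 12.0 dB.

12.0 dB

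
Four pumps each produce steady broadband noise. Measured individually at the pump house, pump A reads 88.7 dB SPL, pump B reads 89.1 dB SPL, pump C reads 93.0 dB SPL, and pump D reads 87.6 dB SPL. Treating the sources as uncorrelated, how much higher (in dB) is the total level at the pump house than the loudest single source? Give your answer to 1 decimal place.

3.2 dB

Add the sources as powers (linear), then convert back to dB:
L_total = 10·log₁₀(10^(88.7/10) + 10^(89.1/10) + 10^(93.0/10) + 10^(87.6/10)) = 96.15 dB SPL.
Excess over the loudest (93.0 dB): 96.15 − 93.0 = 3.2 dB.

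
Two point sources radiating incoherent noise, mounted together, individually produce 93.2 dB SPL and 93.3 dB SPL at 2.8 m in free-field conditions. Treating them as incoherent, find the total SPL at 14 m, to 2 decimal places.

82.28 dB SPL

Combined at 2.8 m: 10·log₁₀(10^(93.2/10)+10^(93.3/10)) = 96.261 dB SPL.
Then apply −20·log₁₀(14/2.8) = -13.979 dB → 82.28 dB SPL.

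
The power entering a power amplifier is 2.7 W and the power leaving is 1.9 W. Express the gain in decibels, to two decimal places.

-1.53 dB

For a power ratio, dB = 10·log₁₀(P₂/P₁).
10·log₁₀(1.9/2.7) = 10·log₁₀(0.7037) = -1.53 dB.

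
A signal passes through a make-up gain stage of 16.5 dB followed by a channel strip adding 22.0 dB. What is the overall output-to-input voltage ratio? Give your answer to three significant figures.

Net gain = 16.5 + 22.0 = 38.5 dB.
Voltage ratio = 10^(38.5/20) = 84.1.

84.1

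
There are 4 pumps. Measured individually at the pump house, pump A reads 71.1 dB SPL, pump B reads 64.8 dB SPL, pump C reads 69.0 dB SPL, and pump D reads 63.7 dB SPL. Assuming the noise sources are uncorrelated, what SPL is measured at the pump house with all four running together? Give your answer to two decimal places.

Add the sources as powers (linear), then convert back to dB:
L_total = 10·log₁₀(10^(71.1/10) + 10^(64.8/10) + 10^(69.0/10) + 10^(63.7/10)) = 10·log₁₀(26190000) = 74.18 dB SPL.

74.18 dB SPL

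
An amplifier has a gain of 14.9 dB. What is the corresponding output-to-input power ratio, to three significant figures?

Power ratio = 10^(dB/10).
10^(14.9/10) = 10^(1.490) = 30.9.

30.9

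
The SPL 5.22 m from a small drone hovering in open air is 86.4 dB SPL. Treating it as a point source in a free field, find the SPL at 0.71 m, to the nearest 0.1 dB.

For a point source in a free field, ΔL = −20·log₁₀(d₂/d₁).
ΔL = −20·log₁₀(0.71/5.22) = 17.33 dB, so L₂ = 86.4 + (17.33) = 103.7 dB SPL.

103.7 dB SPL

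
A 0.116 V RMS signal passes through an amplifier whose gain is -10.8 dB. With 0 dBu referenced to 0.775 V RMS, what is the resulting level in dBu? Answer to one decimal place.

-27.3 dBu

Input level: 20·log₁₀(0.116/0.775) = -16.50 dBu.
Output: -16.50 − 10.8 = -27.3 dBu.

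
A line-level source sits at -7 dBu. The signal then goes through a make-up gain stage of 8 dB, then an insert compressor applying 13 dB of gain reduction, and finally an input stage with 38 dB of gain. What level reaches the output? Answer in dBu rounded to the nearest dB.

Cascaded gains and losses add directly in dB.
-7 + 8 − 13 + 38 = +26 dBu.

+26 dBu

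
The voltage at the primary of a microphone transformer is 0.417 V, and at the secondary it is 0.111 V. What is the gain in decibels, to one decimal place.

For a voltage ratio, dB = 20·log₁₀(V₂/V₁).
20·log₁₀(0.111/0.417) = 20·log₁₀(0.2662) = -11.5 dB.

-11.5 dB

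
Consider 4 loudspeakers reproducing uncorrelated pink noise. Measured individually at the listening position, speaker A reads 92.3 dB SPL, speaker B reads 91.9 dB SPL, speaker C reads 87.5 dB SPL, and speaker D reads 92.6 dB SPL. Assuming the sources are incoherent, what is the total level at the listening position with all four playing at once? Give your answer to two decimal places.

Uncorrelated sources add in intensity (power), not in dB.
L_total = 10·log₁₀(10^(92.3/10) + 10^(91.9/10) + 10^(87.5/10) + 10^(92.6/10)) = 10·log₁₀(5629000000) = 97.50 dB SPL.

97.50 dB SPL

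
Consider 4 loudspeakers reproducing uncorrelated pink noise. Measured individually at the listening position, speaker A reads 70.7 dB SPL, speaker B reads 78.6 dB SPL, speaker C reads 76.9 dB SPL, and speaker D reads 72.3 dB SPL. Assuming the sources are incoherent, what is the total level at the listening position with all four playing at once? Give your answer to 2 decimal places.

Add the sources as powers (linear), then convert back to dB:
L_total = 10·log₁₀(10^(70.7/10) + 10^(78.6/10) + 10^(76.9/10) + 10^(72.3/10)) = 10·log₁₀(150200000) = 81.77 dB SPL.

81.77 dB SPL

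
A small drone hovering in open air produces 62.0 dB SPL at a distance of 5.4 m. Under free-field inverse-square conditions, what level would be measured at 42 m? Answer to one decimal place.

Inverse-square spreading gives ΔL = −20·log₁₀(d₂/d₁).
ΔL = −20·log₁₀(42/5.4) = -17.82 dB, so L₂ = 62.0 + (-17.82) = 44.2 dB SPL.

44.2 dB SPL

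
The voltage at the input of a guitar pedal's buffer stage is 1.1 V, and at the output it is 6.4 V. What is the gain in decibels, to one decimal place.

For a voltage ratio, dB = 20·log₁₀(V₂/V₁).
20·log₁₀(6.4/1.1) = 20·log₁₀(5.818) = 15.3 dB.

15.3 dB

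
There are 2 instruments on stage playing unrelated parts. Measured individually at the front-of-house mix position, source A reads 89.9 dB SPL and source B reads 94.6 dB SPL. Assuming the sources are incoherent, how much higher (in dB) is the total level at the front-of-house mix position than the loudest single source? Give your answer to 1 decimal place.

1.3 dB

Add the sources as powers (linear), then convert back to dB:
L_total = 10·log₁₀(10^(89.9/10) + 10^(94.6/10)) = 95.87 dB SPL.
Excess over the loudest (94.6 dB): 95.87 − 94.6 = 1.3 dB.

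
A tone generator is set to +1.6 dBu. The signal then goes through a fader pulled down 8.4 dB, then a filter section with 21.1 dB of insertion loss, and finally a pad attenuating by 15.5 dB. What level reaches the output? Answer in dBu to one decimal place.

-43.4 dBu

In dB, series stages simply add:
+1.6 − 8.4 − 21.1 − 15.5 = -43.4 dBu.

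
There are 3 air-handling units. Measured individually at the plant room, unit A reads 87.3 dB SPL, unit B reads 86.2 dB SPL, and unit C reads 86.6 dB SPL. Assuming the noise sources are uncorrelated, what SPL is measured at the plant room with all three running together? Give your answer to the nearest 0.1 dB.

Incoherent sources sum as intensities:
L_total = 10·log₁₀(10^(87.3/10) + 10^(86.2/10) + 10^(86.6/10)) = 10·log₁₀(1411000000) = 91.5 dB SPL.

91.5 dB SPL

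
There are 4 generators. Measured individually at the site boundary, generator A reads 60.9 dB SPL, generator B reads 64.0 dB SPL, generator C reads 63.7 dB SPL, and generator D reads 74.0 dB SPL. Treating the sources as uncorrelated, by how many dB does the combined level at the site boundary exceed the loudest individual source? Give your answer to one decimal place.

0.9 dB

Add the sources as powers (linear), then convert back to dB:
L_total = 10·log₁₀(10^(60.9/10) + 10^(64.0/10) + 10^(63.7/10) + 10^(74.0/10)) = 74.94 dB SPL.
Excess over the loudest (74.0 dB): 74.94 − 74.0 = 0.9 dB.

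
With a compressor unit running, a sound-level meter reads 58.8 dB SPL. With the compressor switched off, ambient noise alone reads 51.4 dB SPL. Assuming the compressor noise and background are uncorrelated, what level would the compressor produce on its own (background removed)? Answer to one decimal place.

Background correction is a power subtraction:
L_src = 10·log₁₀(10^(58.8/10) − 10^(51.4/10)) = 10·log₁₀(620500) = 57.9 dB SPL.

57.9 dB SPL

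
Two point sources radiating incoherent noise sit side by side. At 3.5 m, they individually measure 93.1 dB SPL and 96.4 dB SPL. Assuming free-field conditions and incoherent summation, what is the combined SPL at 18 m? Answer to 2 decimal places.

Combined at 3.5 m: 10·log₁₀(10^(93.1/10)+10^(96.4/10)) = 98.066 dB SPL.
Then apply −20·log₁₀(18/3.5) = -14.224 dB → 83.84 dB SPL.

83.84 dB SPL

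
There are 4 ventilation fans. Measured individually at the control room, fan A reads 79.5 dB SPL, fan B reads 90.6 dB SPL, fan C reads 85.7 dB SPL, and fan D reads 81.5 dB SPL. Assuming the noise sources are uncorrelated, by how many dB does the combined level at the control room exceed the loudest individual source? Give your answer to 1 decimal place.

1.8 dB

Add the sources as powers (linear), then convert back to dB:
L_total = 10·log₁₀(10^(79.5/10) + 10^(90.6/10) + 10^(85.7/10) + 10^(81.5/10)) = 92.43 dB SPL.
Excess over the loudest (90.6 dB): 92.43 − 90.6 = 1.8 dB.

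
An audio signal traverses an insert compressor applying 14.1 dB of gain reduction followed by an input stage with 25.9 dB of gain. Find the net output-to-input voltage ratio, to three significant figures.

3.89

Net gain = (−14.1) + 25.9 = 11.8 dB.
Voltage ratio = 10^(11.8/20) = 3.89.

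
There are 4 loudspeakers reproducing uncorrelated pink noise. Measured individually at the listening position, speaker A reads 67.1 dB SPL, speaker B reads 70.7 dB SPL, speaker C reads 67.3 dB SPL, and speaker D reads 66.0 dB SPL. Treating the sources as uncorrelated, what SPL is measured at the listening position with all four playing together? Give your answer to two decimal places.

Incoherent sources sum as intensities:
L_total = 10·log₁₀(10^(67.1/10) + 10^(70.7/10) + 10^(67.3/10) + 10^(66.0/10)) = 10·log₁₀(26230000) = 74.19 dB SPL.

74.19 dB SPL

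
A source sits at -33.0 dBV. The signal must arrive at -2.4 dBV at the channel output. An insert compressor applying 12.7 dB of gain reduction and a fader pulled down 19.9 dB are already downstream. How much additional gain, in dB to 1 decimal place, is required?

63.2 dB

The required make-up gain is the shortfall in the dB sum.
G = -2.4 − (-33.0) + 12.7 + 19.9 = 63.2 dB.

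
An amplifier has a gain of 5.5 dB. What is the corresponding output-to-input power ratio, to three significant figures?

Power ratio = 10^(dB/10).
10^(5.5/10) = 10^(0.5500) = 3.55.

3.55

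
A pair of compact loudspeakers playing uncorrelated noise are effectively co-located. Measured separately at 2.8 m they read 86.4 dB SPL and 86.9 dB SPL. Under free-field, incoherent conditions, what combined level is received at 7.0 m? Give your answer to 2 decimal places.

81.71 dB SPL

Combined at 2.8 m: 10·log₁₀(10^(86.4/10)+10^(86.9/10)) = 89.667 dB SPL.
Then apply −20·log₁₀(7.0/2.8) = -7.959 dB → 81.71 dB SPL.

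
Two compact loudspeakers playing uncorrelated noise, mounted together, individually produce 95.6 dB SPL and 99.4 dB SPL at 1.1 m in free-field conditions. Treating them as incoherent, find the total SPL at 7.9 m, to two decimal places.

83.79 dB SPL

Combined at 1.1 m: 10·log₁₀(10^(95.6/10)+10^(99.4/10)) = 100.913 dB SPL.
Then apply −20·log₁₀(7.9/1.1) = -17.125 dB → 83.79 dB SPL.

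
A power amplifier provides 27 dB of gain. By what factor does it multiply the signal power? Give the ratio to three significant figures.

Power ratio = 10^(dB/10).
10^(27/10) = 10^(2.700) = 501.

501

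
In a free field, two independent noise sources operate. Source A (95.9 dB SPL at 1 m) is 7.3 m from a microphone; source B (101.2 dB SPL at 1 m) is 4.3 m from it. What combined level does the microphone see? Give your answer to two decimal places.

At the listener: L_A = 95.9 − 20·log₁₀(7.3) = 78.634 dB; L_B = 101.2 − 20·log₁₀(4.3) = 88.531 dB.
Combined: 10·log₁₀(10^(78.634/10)+10^(88.531/10)) = 88.95 dB SPL.

88.95 dB SPL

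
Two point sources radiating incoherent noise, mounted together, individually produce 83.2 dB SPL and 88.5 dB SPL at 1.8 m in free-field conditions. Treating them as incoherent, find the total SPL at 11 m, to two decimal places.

73.90 dB SPL

Combined at 1.8 m: 10·log₁₀(10^(83.2/10)+10^(88.5/10)) = 89.623 dB SPL.
Then apply −20·log₁₀(11/1.8) = -15.722 dB → 73.90 dB SPL.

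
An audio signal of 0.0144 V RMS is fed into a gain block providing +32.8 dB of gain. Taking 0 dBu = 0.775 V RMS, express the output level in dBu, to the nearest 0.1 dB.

Input level: 20·log₁₀(0.0144/0.775) = -34.62 dBu.
Output: -34.62 + 32.8 = -1.8 dBu.

-1.8 dBu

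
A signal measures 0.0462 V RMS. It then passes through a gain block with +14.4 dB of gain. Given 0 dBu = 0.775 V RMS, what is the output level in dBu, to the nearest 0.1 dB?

-10.1 dBu

Input level: 20·log₁₀(0.0462/0.775) = -24.49 dBu.
Output: -24.49 + 14.4 = -10.1 dBu.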